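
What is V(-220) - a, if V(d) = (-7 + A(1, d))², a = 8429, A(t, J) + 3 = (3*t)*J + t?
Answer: 439132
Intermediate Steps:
A(t, J) = -3 + t + 3*J*t (A(t, J) = -3 + ((3*t)*J + t) = -3 + (3*J*t + t) = -3 + (t + 3*J*t) = -3 + t + 3*J*t)
V(d) = (-9 + 3*d)² (V(d) = (-7 + (-3 + 1 + 3*d*1))² = (-7 + (-3 + 1 + 3*d))² = (-7 + (-2 + 3*d))² = (-9 + 3*d)²)
V(-220) - a = 9*(-3 - 220)² - 1*8429 = 9*(-223)² - 8429 = 9*49729 - 8429 = 447561 - 8429 = 439132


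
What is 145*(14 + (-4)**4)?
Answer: 39150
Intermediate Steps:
145*(14 + (-4)**4) = 145*(14 + 256) = 145*270 = 39150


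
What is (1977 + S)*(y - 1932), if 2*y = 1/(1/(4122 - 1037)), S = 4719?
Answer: -2608092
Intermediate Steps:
y = 3085/2 (y = 1/(2*(1/(4122 - 1037))) = 1/(2*(1/3085)) = (1/2)*3085 = 3085/2 ≈ 1542.5)
(1977 + S)*(y - 1932) = (1977 + 4719)*(3085/2 - 1932) = 6696*(-779/2) = -2608092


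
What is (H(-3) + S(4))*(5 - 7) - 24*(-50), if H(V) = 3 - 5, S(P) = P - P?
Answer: 1204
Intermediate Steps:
S(P) = 0
H(V) = -2
(H(-3) + S(4))*(5 - 7) - 24*(-50) = (-2 + 0)*(5 - 7) - 24*(-50) = -2*(-2) + 1200 = 4 + 1200 = 1204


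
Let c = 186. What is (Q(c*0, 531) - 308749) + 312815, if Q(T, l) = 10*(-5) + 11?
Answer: 4027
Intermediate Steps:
Q(T, l) = -39 (Q(T, l) = -50 + 11 = -39)
(Q(c*0, 531) - 308749) + 312815 = (-39 - 308749) + 312815 = -308788 + 312815 = 4027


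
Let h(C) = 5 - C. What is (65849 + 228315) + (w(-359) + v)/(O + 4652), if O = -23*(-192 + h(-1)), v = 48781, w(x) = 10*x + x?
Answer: 1313464676/4465 ≈ 2.9417e+5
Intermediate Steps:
w(x) = 11*x
O = 4278 (O = -23*(-192 + (5 - 1*(-1))) = -23*(-192 + (5 + 1)) = -23*(-192 + 6) = -23*(-186) = 4278)
(65849 + 228315) + (w(-359) + v)/(O + 4652) = (65849 + 228315) + (11*(-359) + 48781)/(4278 + 4652) = 294164 + (-3949 + 48781)/8930 = 294164 + 44832*(1/8930) = 294164 + 22416/4465 = 1313464676/4465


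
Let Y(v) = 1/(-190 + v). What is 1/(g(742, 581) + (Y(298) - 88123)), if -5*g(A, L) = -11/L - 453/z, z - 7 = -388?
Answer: -39844980/3511268127677 ≈ -1.1348e-5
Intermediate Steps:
z = -381 (z = 7 - 388 = -381)
g(A, L) = -151/635 + 11/(5*L) (g(A, L) = -(-11/L - 453/(-381))/5 = -(-11/L - 453*(-1/381))/5 = -(-11/L + 151/127)/5 = -(151/127 - 11/L)/5 = -151/635 + 11/(5*L))
1/(g(742, 581) + (Y(298) - 88123)) = 1/((1/635)*(1397 - 151*581)/581 + (1/(-190 + 298) - 88123)) = 1/((1/635)*(1/581)*(1397 - 87731) + (1/108 - 88123)) = 1/((1/635)*(1/581)*(-86334) + (1/108 - 88123)) = 1/(-86334/368935 - 9517283/108) = 1/(-3511268127677/39844980) = -39844980/3511268127677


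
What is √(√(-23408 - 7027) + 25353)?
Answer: √(25353 + I*√30435) ≈ 159.23 + 0.5478*I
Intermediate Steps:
√(√(-23408 - 7027) + 25353) = √(√(-30435) + 25353) = √(I*√30435 + 25353) = √(25353 + I*√30435)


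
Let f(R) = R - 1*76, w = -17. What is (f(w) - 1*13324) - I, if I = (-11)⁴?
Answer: -28058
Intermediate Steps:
I = 14641
f(R) = -76 + R (f(R) = R - 76 = -76 + R)
(f(w) - 1*13324) - I = ((-76 - 17) - 1*13324) - 1*14641 = (-93 - 13324) - 14641 = -13417 - 14641 = -28058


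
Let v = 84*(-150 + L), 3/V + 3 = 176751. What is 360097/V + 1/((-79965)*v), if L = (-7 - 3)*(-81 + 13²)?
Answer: 146780786034656373601/6918571800 ≈ 2.1215e+10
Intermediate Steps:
V = 1/58916 (V = 3/(-3 + 176751) = 3/176748 = 3*(1/176748) = 1/58916 ≈ 1.6973e-5)
L = -880 (L = -10*(-81 + 169) = -10*88 = -880)
v = -86520 (v = 84*(-150 - 880) = 84*(-1030) = -86520)
360097/V + 1/((-79965)*v) = 360097/(1/58916) + 1/(-79965*(-86520)) = 360097*58916 - 1/79965*(-1/86520) = 21215474852 + 1/6918571800 = 146780786034656373601/6918571800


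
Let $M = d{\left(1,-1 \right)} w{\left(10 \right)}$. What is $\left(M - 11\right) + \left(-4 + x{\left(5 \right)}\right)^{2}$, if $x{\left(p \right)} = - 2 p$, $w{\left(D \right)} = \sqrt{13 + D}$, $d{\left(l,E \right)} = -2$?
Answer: $185 - 2 \sqrt{23} \approx 175.41$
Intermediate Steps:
$M = - 2 \sqrt{23}$ ($M = - 2 \sqrt{13 + 10} = - 2 \sqrt{23} \approx -9.5917$)
$\left(M - 11\right) + \left(-4 + x{\left(5 \right)}\right)^{2} = \left(- 2 \sqrt{23} - 11\right) + \left(-4 - 10\right)^{2} = \left(-11 - 2 \sqrt{23}\right) + \left(-4 - 10\right)^{2} = \left(-11 - 2 \sqrt{23}\right) + \left(-14\right)^{2} = \left(-11 - 2 \sqrt{23}\right) + 196 = 185 - 2 \sqrt{23}$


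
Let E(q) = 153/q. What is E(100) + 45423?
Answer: 4542453/100 ≈ 45425.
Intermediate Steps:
E(100) + 45423 = 153/100 + 45423 = 4542453/100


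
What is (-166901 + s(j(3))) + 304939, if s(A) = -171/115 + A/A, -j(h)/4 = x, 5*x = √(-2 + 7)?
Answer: 15874314/115 ≈ 1.3804e+5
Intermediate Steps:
x = √5/5 (x = √(-2 + 7)/5 = √5/5 ≈ 0.44721)
j(h) = -4*√5/5
s(A) = -56/115 (s(A) = -171*1/115 + 1 = -171/115 + 1 = -56/115)
(-166901 + s(j(3))) + 304939 = (-166901 - 56/115) + 304939 = -19193671/115 + 304939 = 15874314/115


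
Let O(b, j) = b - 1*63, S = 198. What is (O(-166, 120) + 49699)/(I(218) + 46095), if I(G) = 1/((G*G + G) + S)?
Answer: 2371591800/2209794301 ≈ 1.0732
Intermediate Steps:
O(b, j) = -63 + b (O(b, j) = b - 63 = -63 + b)
I(G) = 1/(198 + G + G²) (I(G) = 1/((G*G + G) + 198) = 1/((G² + G) + 198) = 1/((G + G²) + 198) = 1/(198 + G + G²))
(O(-166, 120) + 49699)/(I(218) + 46095) = ((-63 - 166) + 49699)/(1/(198 + 218 + 218²) + 46095) = (-229 + 49699)/(1/(198 + 218 + 47524) + 46095) = 49470/(1/47940 + 46095) = 49470/(2209794301/47940) = 49470*(47940/2209794301) = 2371591800/2209794301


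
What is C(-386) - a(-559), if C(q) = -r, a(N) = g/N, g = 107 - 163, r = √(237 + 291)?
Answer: -56/559 - 4*√33 ≈ -23.078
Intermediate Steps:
r = 4*√33 (r = √528 = 4*√33 ≈ 22.978)
g = -56
a(N) = -56/N
C(q) = -4*√33
C(-386) - a(-559) = -4*√33 - (-56)/(-559) = -4*√33 - (-56)*(-1)/559 = -4*√33 - 1*56/559 = -4*√33 - 56/559 = -56/559 - 4*√33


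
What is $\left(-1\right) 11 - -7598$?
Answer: $7587$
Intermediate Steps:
$\left(-1\right) 11 - -7598 = -11 + 7598 = 7587$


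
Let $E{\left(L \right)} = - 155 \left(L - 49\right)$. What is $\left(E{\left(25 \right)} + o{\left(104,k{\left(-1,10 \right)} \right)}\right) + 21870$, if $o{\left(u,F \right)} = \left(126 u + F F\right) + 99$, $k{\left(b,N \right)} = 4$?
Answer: $38809$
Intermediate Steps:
$E{\left(L \right)} = 7595 - 155 L$ ($E{\left(L \right)} = - 155 \left(-49 + L\right) = 7595 - 155 L$)
$o{\left(u,F \right)} = 99 + F^{2} + 126 u$ ($o{\left(u,F \right)} = \left(126 u + F^{2}\right) + 99 = \left(F^{2} + 126 u\right) + 99 = 99 + F^{2} + 126 u$)
$\left(E{\left(25 \right)} + o{\left(104,k{\left(-1,10 \right)} \right)}\right) + 21870 = \left(\left(7595 - 3875\right) + \left(99 + 4^{2} + 126 \cdot 104\right)\right) + 21870 = \left(\left(7595 - 3875\right) + \left(99 + 16 + 13104\right)\right) + 21870 = \left(3720 + 13219\right) + 21870 = 16939 + 21870 = 38809$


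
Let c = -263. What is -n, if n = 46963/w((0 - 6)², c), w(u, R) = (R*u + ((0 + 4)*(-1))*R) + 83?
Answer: 46963/8333 ≈ 5.6358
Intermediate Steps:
w(u, R) = 83 - 4*R + R*u (w(u, R) = (R*u + (4*(-1))*R) + 83 = (R*u - 4*R) + 83 = (-4*R + R*u) + 83 = 83 - 4*R + R*u)
n = -46963/8333 (n = 46963/(83 - 4*(-263) - 263*(0 - 6)²) = 46963/(83 + 1052 - 263*(-6)²) = 46963/(83 + 1052 - 263*36) = 46963/(83 + 1052 - 9468) = 46963/(-8333) = 46963*(-1/8333) = -46963/8333 ≈ -5.6358)
-n = -1*(-46963/8333) = 46963/8333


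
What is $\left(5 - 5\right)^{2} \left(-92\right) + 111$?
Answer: $111$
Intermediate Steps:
$\left(5 - 5\right)^{2} \left(-92\right) + 111 = 0^{2} \left(-92\right) + 111 = 0 \left(-92\right) + 111 = 0 + 111 = 111$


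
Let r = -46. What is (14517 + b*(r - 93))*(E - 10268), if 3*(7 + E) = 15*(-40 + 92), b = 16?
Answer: -123114395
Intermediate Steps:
E = 253 (E = -7 + (15*(-40 + 92))/3 = -7 + (15*52)/3 = -7 + (⅓)*780 = -7 + 260 = 253)
(14517 + b*(r - 93))*(E - 10268) = (14517 + 16*(-46 - 93))*(253 - 10268) = (14517 + 16*(-139))*(-10015) = (14517 - 2224)*(-10015) = 12293*(-10015) = -123114395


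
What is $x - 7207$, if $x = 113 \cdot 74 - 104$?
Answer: $1051$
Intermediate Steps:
$x = 8258$ ($x = 8362 - 104 = 8258$)
$x - 7207 = 8258 - 7207 = 1051$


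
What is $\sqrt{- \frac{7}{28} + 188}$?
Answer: $\frac{\sqrt{751}}{2} \approx 13.702$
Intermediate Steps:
$\sqrt{- \frac{7}{28} + 188} = \sqrt{\left(-7\right) \frac{1}{28} + 188} = \sqrt{- \frac{1}{4} + 188} = \sqrt{\frac{751}{4}} = \frac{\sqrt{751}}{2}$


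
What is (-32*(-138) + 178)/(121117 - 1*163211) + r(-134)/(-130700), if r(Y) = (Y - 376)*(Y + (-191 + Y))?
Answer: -522711013/275084290 ≈ -1.9002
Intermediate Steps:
r(Y) = (-376 + Y)*(-191 + 2*Y)
(-32*(-138) + 178)/(121117 - 1*163211) + r(-134)/(-130700) = (-32*(-138) + 178)/(121117 - 1*163211) + (71816 - 943*(-134) + 2*(-134)**2)/(-130700) = (4416 + 178)/(121117 - 163211) + (71816 + 126362 + 2*17956)*(-1/130700) = 4594/(-42094) + (71816 + 126362 + 35912)*(-1/130700) = 4594*(-1/42094) + 234090*(-1/130700) = -2297/21047 - 23409/13070 = -522711013/275084290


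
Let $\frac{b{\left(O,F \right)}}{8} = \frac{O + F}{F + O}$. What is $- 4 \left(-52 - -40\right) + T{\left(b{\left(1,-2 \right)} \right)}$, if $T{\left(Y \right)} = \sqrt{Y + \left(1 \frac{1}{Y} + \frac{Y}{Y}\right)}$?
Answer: $48 + \frac{\sqrt{146}}{4} \approx 51.021$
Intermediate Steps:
$b{\left(O,F \right)} = 8$ ($b{\left(O,F \right)} = 8 \frac{O + F}{F + O} = 8 \frac{F + O}{F + O} = 8 \cdot 1 = 8$)
$T{\left(Y \right)} = \sqrt{1 + Y + \frac{1}{Y}}$ ($T{\left(Y \right)} = \sqrt{Y + \left(\frac{1}{Y} + 1\right)} = \sqrt{Y + \left(1 + \frac{1}{Y}\right)} = \sqrt{1 + Y + \frac{1}{Y}}$)
$- 4 \left(-52 - -40\right) + T{\left(b{\left(1,-2 \right)} \right)} = - 4 \left(-52 - -40\right) + \sqrt{1 + 8 + \frac{1}{8}} = - 4 \left(-52 + 40\right) + \sqrt{1 + 8 + \frac{1}{8}} = \left(-4\right) \left(-12\right) + \sqrt{\frac{73}{8}} = 48 + \frac{\sqrt{146}}{4}$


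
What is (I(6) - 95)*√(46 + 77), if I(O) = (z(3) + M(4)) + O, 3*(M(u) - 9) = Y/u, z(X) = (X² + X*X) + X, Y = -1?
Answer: -709*√123/12 ≈ -655.27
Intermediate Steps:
z(X) = X + 2*X² (z(X) = (X² + X²) + X = 2*X² + X = X + 2*X²)
M(u) = 9 - 1/(3*u) (M(u) = 9 + (-1/u)/3 = 9 - 1/(3*u))
I(O) = 359/12 + O (I(O) = (3*(1 + 2*3) + (9 - ⅓/4)) + O = (3*(1 + 6) + (9 - ⅓*¼)) + O = (3*7 + (9 - 1/12)) + O = (21 + 107/12) + O = 359/12 + O)
(I(6) - 95)*√(46 + 77) = ((359/12 + 6) - 95)*√(46 + 77) = (431/12 - 95)*√123 = -709*√123/12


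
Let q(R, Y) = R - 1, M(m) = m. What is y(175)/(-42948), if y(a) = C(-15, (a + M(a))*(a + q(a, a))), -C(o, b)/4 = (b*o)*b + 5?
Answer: -223809337495/10737 ≈ -2.0845e+7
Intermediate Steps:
q(R, Y) = -1 + R
C(o, b) = -20 - 4*o*b² (C(o, b) = -4*((b*o)*b + 5) = -4*(o*b² + 5) = -4*(5 + o*b²) = -20 - 4*o*b²)
y(a) = -20 + 240*a²*(-1 + 2*a)² (y(a) = -20 - 4*(-15)*((a + a)*(a + (-1 + a)))² = -20 - 4*(-15)*((2*a)*(-1 + 2*a))² = -20 - 4*(-15)*(2*a*(-1 + 2*a))² = -20 - 4*(-15)*4*a²*(-1 + 2*a)² = -20 + 240*a²*(-1 + 2*a)²)
y(175)/(-42948) = (-20 + 240*175²*(-1 + 2*175)²)/(-42948) = (-20 + 240*30625*(-1 + 350)²)*(-1/42948) = (-20 + 240*30625*349²)*(-1/42948) = (-20 + 240*30625*121801)*(-1/42948) = (-20 + 895237350000)*(-1/42948) = 895237349980*(-1/42948) = -223809337495/10737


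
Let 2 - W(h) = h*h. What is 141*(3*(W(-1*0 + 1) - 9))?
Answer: -3384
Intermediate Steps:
W(h) = 2 - h² (W(h) = 2 - h*h = 2 - h²)
141*(3*(W(-1*0 + 1) - 9)) = 141*(3*((2 - (-1*0 + 1)²) - 9)) = 141*(3*((2 - (0 + 1)²) - 9)) = 141*(3*((2 - 1*1²) - 9)) = 141*(3*((2 - 1*1) - 9)) = 141*(3*((2 - 1) - 9)) = 141*(3*(1 - 9)) = 141*(3*(-8)) = 141*(-24) = -3384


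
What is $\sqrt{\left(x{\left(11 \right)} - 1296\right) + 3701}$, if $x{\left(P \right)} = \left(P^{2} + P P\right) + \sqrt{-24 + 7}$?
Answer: $\sqrt{2647 + i \sqrt{17}} \approx 51.449 + 0.0401 i$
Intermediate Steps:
$x{\left(P \right)} = 2 P^{2} + i \sqrt{17}$ ($x{\left(P \right)} = \left(P^{2} + P^{2}\right) + \sqrt{-17} = 2 P^{2} + i \sqrt{17}$)
$\sqrt{\left(x{\left(11 \right)} - 1296\right) + 3701} = \sqrt{\left(\left(2 \cdot 11^{2} + i \sqrt{17}\right) - 1296\right) + 3701} = \sqrt{\left(\left(2 \cdot 121 + i \sqrt{17}\right) - 1296\right) + 3701} = \sqrt{\left(\left(242 + i \sqrt{17}\right) - 1296\right) + 3701} = \sqrt{\left(-1054 + i \sqrt{17}\right) + 3701} = \sqrt{2647 + i \sqrt{17}}$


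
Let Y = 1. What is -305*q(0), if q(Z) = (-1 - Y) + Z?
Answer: 610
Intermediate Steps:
q(Z) = -2 + Z (q(Z) = (-1 - 1*1) + Z = (-1 - 1) + Z = -2 + Z)
-305*q(0) = -305*(-2 + 0) = -305*(-2) = 610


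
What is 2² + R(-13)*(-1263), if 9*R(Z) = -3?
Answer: 425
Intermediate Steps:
R(Z) = -⅓ (R(Z) = (⅑)*(-3) = -⅓)
2² + R(-13)*(-1263) = 2² - ⅓*(-1263) = 4 + 421 = 425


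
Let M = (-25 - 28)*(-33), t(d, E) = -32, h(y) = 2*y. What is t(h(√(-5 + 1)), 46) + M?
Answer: 1717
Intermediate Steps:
M = 1749 (M = -53*(-33) = 1749)
t(h(√(-5 + 1)), 46) + M = -32 + 1749 = 1717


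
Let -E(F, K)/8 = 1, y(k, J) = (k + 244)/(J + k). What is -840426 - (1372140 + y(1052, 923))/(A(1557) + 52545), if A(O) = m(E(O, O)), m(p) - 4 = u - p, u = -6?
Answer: -9692114751294/11532025 ≈ -8.4045e+5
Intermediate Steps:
y(k, J) = (244 + k)/(J + k)
E(F, K) = -8 (E(F, K) = -8*1 = -8)
m(p) = -2 - p (m(p) = 4 + (-6 - p) = -2 - p)
A(O) = 6 (A(O) = -2 - 1*(-8) = -2 + 8 = 6)
-840426 - (1372140 + y(1052, 923))/(A(1557) + 52545) = -840426 - (1372140 + (244 + 1052)/(923 + 1052))/(6 + 52545) = -840426 - (1372140 + 1296/1975)/52551 = -840426 - 2709977796/(1975*52551) = -840426 - 1*301108644/11532025 = -840426 - 301108644/11532025 = -9692114751294/11532025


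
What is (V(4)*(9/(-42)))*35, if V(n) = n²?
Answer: -120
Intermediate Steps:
(V(4)*(9/(-42)))*35 = (4²*(9/(-42)))*35 = (16*(9*(-1/42)))*35 = (16*(-3/14))*35 = -24/7*35 = -120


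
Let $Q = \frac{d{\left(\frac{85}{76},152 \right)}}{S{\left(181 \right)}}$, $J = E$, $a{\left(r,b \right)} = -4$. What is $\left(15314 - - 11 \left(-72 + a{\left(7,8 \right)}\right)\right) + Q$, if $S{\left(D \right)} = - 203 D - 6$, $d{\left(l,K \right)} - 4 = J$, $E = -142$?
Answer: $\frac{532052160}{36749} \approx 14478.0$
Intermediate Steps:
$J = -142$
$d{\left(l,K \right)} = -138$ ($d{\left(l,K \right)} = 4 - 142 = -138$)
$S{\left(D \right)} = -6 - 203 D$
$Q = \frac{138}{36749}$ ($Q = - \frac{138}{-6 - 36743} = - \frac{138}{-36749} = \left(-138\right) \left(- \frac{1}{36749}\right) = \frac{138}{36749} \approx 0.0037552$)
$\left(15314 - - 11 \left(-72 + a{\left(7,8 \right)}\right)\right) + Q = \left(15314 - - 11 \left(-72 - 4\right)\right) + \frac{138}{36749} = \left(15314 - \left(-11\right) \left(-76\right)\right) + \frac{138}{36749} = \left(15314 - 836\right) + \frac{138}{36749} = 14478 + \frac{138}{36749} = \frac{532052160}{36749}$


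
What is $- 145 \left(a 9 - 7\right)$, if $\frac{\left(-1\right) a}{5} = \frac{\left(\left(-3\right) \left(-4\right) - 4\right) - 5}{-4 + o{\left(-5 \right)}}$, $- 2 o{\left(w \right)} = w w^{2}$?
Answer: $\frac{17545}{13} \approx 1349.6$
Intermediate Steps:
$o{\left(w \right)} = - \frac{w^{3}}{2}$ ($o{\left(w \right)} = - \frac{w w^{2}}{2} = - \frac{w^{3}}{2}$)
$a = - \frac{10}{39}$ ($a = - 5 \frac{\left(\left(-3\right) \left(-4\right) - 4\right) - 5}{-4 - \frac{\left(-5\right)^{3}}{2}} = - 5 \frac{\left(12 - 4\right) - 5}{-4 - - \frac{125}{2}} = - 5 \frac{8 - 5}{-4 + \frac{125}{2}} = - 5 \frac{3}{\frac{117}{2}} = - 5 \cdot 3 \cdot \frac{2}{117} = \left(-5\right) \frac{2}{39} = - \frac{10}{39} \approx -0.25641$)
$- 145 \left(a 9 - 7\right) = - 145 \left(\left(- \frac{10}{39}\right) 9 - 7\right) = - 145 \left(- \frac{30}{13} - 7\right) = \left(-145\right) \left(- \frac{121}{13}\right) = \frac{17545}{13}$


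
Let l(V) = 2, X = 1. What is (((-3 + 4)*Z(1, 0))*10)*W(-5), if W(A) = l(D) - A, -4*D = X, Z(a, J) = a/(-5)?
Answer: -14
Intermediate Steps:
Z(a, J) = -a/5 (Z(a, J) = a*(-1/5) = -a/5)
D = -1/4 (D = -1/4*1 = -1/4 ≈ -0.25000)
W(A) = 2 - A
(((-3 + 4)*Z(1, 0))*10)*W(-5) = (((-3 + 4)*(-1/5*1))*10)*(2 - 1*(-5)) = ((1*(-1/5))*10)*(2 + 5) = -1/5*10*7 = -2*7 = -14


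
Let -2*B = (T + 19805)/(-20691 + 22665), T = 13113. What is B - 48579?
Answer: -95911405/1974 ≈ -48587.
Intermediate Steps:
B = -16459/1974 (B = -(13113 + 19805)/(2*(-20691 + 22665)) = -16459/1974 ≈ -8.3379)
B - 48579 = -16459/1974 - 48579 = -95911405/1974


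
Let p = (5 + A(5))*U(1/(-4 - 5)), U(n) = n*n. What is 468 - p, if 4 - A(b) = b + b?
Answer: 37909/81 ≈ 468.01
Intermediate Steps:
A(b) = 4 - 2*b (A(b) = 4 - (b + b) = 4 - 2*b)
U(n) = n**2
p = -1/81 (p = (5 + (4 - 2*5))*(1/(-4 - 5))**2 = (5 + (4 - 10))*(1/(-9))**2 = (5 - 6)*(-1/9)**2 = -1*1/81 = -1/81 ≈ -0.012346)
468 - p = 468 - 1*(-1/81) = 468 + 1/81 = 37909/81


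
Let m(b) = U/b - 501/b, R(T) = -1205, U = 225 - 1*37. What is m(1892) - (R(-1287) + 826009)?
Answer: -1560529481/1892 ≈ -8.2480e+5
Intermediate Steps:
U = 188 (U = 225 - 37 = 188)
m(b) = -313/b (m(b) = 188/b - 501/b = -313/b)
m(1892) - (R(-1287) + 826009) = -313/1892 - (-1205 + 826009) = -313*1/1892 - 1*824804 = -313/1892 - 824804 = -1560529481/1892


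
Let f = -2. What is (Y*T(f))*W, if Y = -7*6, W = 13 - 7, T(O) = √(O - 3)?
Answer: -252*I*√5 ≈ -563.49*I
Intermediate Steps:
T(O) = √(-3 + O)
W = 6
Y = -42
(Y*T(f))*W = -42*√(-3 - 2)*6 = -42*I*√5*6 = -252*I*√5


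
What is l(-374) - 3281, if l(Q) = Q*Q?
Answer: 136595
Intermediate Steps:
l(Q) = Q**2
l(-374) - 3281 = (-374)**2 - 3281 = 139876 - 3281 = 136595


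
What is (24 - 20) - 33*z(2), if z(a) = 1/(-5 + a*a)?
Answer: 37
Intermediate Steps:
z(a) = 1/(-5 + a²)
(24 - 20) - 33*z(2) = (24 - 20) - 33/(-5 + 2²) = 4 - 33/(-5 + 4) = 4 - 33/(-1) = 4 - 33*(-1) = 4 + 33 = 37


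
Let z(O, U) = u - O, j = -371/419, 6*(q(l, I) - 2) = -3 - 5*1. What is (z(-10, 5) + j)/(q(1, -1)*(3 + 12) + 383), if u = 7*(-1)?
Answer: 886/164667 ≈ 0.0053806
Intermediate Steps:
q(l, I) = ⅔ (q(l, I) = 2 + (-3 - 5*1)/6 = 2 + (-3 - 5)/6 = 2 + (⅙)*(-8) = 2 - 4/3 = ⅔)
u = -7
j = -371/419 (j = -371*1/419 = -371/419 ≈ -0.88544)
z(O, U) = -7 - O
(z(-10, 5) + j)/(q(1, -1)*(3 + 12) + 383) = ((-7 - 1*(-10)) - 371/419)/(2*(3 + 12)/3 + 383) = ((-7 + 10) - 371/419)/((⅔)*15 + 383) = (3 - 371/419)/(10 + 383) = (886/419)/393 = (886/419)*(1/393) = 886/164667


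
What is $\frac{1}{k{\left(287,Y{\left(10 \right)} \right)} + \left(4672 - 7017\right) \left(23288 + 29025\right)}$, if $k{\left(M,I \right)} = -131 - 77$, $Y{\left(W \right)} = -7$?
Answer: $- \frac{1}{122674193} \approx -8.1517 \cdot 10^{-9}$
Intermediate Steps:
$k{\left(M,I \right)} = -208$ ($k{\left(M,I \right)} = -131 - 77 = -208$)
$\frac{1}{k{\left(287,Y{\left(10 \right)} \right)} + \left(4672 - 7017\right) \left(23288 + 29025\right)} = \frac{1}{-208 + \left(4672 - 7017\right) \left(23288 + 29025\right)} = \frac{1}{-208 - 122673985} = \frac{1}{-122674193} = - \frac{1}{122674193}$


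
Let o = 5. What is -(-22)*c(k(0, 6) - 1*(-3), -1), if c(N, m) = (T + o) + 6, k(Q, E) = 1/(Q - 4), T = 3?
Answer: 308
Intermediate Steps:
k(Q, E) = 1/(-4 + Q)
c(N, m) = 14 (c(N, m) = (3 + 5) + 6 = 8 + 6 = 14)
-(-22)*c(k(0, 6) - 1*(-3), -1) = -(-22)*14 = -1*(-308) = 308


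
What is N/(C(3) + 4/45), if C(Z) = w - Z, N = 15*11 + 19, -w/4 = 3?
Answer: -8280/671 ≈ -12.340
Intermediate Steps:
w = -12 (w = -4*3 = -12)
N = 184 (N = 165 + 19 = 184)
C(Z) = -12 - Z
N/(C(3) + 4/45) = 184/((-12 - 1*3) + 4/45) = 184/((-12 - 3) + 4*(1/45)) = 184/(-15 + 4/45) = 184/(-671/45) = 184*(-45/671) = -8280/671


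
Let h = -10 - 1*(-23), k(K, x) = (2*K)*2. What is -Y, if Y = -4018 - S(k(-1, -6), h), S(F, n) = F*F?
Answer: 4034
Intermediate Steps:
k(K, x) = 4*K
h = 13 (h = -10 + 23 = 13)
S(F, n) = F²
Y = -4034 (Y = -4018 - (4*(-1))² = -4018 - 1*(-4)² = -4018 - 1*16 = -4018 - 16 = -4034)
-Y = -1*(-4034) = 4034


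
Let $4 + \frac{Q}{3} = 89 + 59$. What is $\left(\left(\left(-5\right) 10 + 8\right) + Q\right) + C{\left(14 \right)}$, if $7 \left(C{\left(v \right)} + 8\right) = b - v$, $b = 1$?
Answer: $\frac{2661}{7} \approx 380.14$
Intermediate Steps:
$Q = 432$ ($Q = -12 + 3 \left(89 + 59\right) = -12 + 3 \cdot 148 = -12 + 444 = 432$)
$C{\left(v \right)} = - \frac{55}{7} - \frac{v}{7}$ ($C{\left(v \right)} = -8 + \frac{1 - v}{7} = -8 - \left(- \frac{1}{7} + \frac{v}{7}\right) = - \frac{55}{7} - \frac{v}{7}$)
$\left(\left(\left(-5\right) 10 + 8\right) + Q\right) + C{\left(14 \right)} = \left(\left(\left(-5\right) 10 + 8\right) + 432\right) - \frac{69}{7} = \left(\left(-50 + 8\right) + 432\right) - \frac{69}{7} = \left(-42 + 432\right) - \frac{69}{7} = 390 - \frac{69}{7} = \frac{2661}{7}$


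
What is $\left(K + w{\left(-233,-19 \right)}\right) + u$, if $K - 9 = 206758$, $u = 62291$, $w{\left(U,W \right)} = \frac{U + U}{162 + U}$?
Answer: $\frac{19103584}{71} \approx 2.6906 \cdot 10^{5}$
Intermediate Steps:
$w{\left(U,W \right)} = \frac{2 U}{162 + U}$
$K = 206767$ ($K = 9 + 206758 = 206767$)
$\left(K + w{\left(-233,-19 \right)}\right) + u = \left(206767 + 2 \left(-233\right) \frac{1}{162 - 233}\right) + 62291 = \left(206767 + 2 \left(-233\right) \frac{1}{-71}\right) + 62291 = \left(206767 + 2 \left(-233\right) \left(- \frac{1}{71}\right)\right) + 62291 = \left(206767 + \frac{466}{71}\right) + 62291 = \frac{14680923}{71} + 62291 = \frac{19103584}{71}$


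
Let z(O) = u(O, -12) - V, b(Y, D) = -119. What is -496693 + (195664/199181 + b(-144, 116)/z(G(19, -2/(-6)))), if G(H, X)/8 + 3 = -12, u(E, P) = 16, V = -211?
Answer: -22457499801102/45214087 ≈ -4.9669e+5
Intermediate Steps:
G(H, X) = -120 (G(H, X) = -24 + 8*(-12) = -24 - 96 = -120)
z(O) = 227 (z(O) = 16 - 1*(-211) = 16 + 211 = 227)
-496693 + (195664/199181 + b(-144, 116)/z(G(19, -2/(-6)))) = -496693 + (195664/199181 - 119/227) = -496693 + 20713189/45214087 = -22457499801102/45214087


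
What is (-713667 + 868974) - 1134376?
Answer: -979069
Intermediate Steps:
(-713667 + 868974) - 1134376 = 155307 - 1134376 = -979069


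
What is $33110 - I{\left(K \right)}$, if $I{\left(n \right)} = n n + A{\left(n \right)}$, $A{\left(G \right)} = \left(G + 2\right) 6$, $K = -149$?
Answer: $11791$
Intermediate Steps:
$A{\left(G \right)} = 12 + 6 G$ ($A{\left(G \right)} = \left(2 + G\right) 6 = 12 + 6 G$)
$I{\left(n \right)} = 12 + n^{2} + 6 n$ ($I{\left(n \right)} = n n + \left(12 + 6 n\right) = n^{2} + \left(12 + 6 n\right) = 12 + n^{2} + 6 n$)
$33110 - I{\left(K \right)} = 33110 - \left(12 + \left(-149\right)^{2} + 6 \left(-149\right)\right) = 33110 - \left(12 + 22201 - 894\right) = 33110 - 21319 = 11791$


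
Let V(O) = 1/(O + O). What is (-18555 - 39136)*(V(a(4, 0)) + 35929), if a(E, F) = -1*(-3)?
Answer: -12436737325/6 ≈ -2.0728e+9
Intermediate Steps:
a(E, F) = 3
V(O) = 1/(2*O)
(-18555 - 39136)*(V(a(4, 0)) + 35929) = (-18555 - 39136)*((½)/3 + 35929) = -57691*((½)*(⅓) + 35929) = -57691*(⅙ + 35929) = -57691*215575/6 = -12436737325/6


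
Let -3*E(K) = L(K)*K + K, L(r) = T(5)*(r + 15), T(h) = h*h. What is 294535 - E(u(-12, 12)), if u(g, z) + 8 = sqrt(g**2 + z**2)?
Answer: 889397/3 - 96*sqrt(2) ≈ 2.9633e+5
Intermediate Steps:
T(h) = h**2
L(r) = 375 + 25*r (L(r) = 5**2*(r + 15) = 25*(15 + r) = 375 + 25*r)
u(g, z) = -8 + sqrt(g**2 + z**2)
E(K) = -K/3 - K*(375 + 25*K)/3 (E(K) = -((375 + 25*K)*K + K)/3 = -(K*(375 + 25*K) + K)/3 = -(K + K*(375 + 25*K))/3 = -K/3 - K*(375 + 25*K)/3)
294535 - E(u(-12, 12)) = 294535 - (-1)*(-8 + sqrt((-12)**2 + 12**2))*(376 + 25*(-8 + sqrt((-12)**2 + 12**2)))/3 = 294535 - (-1)*(-8 + sqrt(144 + 144))*(376 + 25*(-8 + sqrt(144 + 144)))/3 = 294535 - (-1)*(-8 + sqrt(288))*(376 + 25*(-8 + sqrt(288)))/3 = 294535 - (-1)*(-8 + 12*sqrt(2))*(376 + 25*(-8 + 12*sqrt(2)))/3 = 294535 - (-1)*(-8 + 12*sqrt(2))*(376 + (-200 + 300*sqrt(2)))/3 = 294535 - (-1)*(-8 + 12*sqrt(2))*(176 + 300*sqrt(2))/3 = 294535 + (-8 + 12*sqrt(2))*(176 + 300*sqrt(2))/3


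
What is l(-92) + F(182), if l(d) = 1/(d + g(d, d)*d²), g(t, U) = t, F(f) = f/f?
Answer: 778779/778780 ≈ 1.0000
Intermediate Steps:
F(f) = 1
l(d) = 1/(d + d³) (l(d) = 1/(d + d*d²) = 1/(d + d³))
l(-92) + F(182) = 1/(-92 + (-92)³) + 1 = 1/(-92 - 778688) + 1 = 1/(-778780) + 1 = -1/778780 + 1 = 778779/778780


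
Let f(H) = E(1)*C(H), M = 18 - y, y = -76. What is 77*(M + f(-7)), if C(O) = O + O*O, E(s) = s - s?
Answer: 7238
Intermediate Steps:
E(s) = 0
C(O) = O + O²
M = 94 (M = 18 - 1*(-76) = 18 + 76 = 94)
f(H) = 0 (f(H) = 0*(H*(1 + H)) = 0)
77*(M + f(-7)) = 77*(94 + 0) = 77*94 = 7238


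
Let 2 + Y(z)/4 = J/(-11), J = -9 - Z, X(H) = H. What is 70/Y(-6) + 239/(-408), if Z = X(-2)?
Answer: -1825/136 ≈ -13.419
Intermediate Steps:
Z = -2
J = -7 (J = -9 - 1*(-2) = -9 + 2 = -7)
Y(z) = -60/11 (Y(z) = -8 + 4*(-7/(-11)) = -8 + 4*(-7*(-1/11)) = -8 + 4*(7/11) = -8 + 28/11 = -60/11)
70/Y(-6) + 239/(-408) = 70/(-60/11) + 239/(-408) = 70*(-11/60) + 239*(-1/408) = -77/6 - 239/408 = -1825/136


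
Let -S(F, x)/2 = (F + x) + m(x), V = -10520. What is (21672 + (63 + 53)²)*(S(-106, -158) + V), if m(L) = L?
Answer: -339898528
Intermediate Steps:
S(F, x) = -4*x - 2*F (S(F, x) = -2*((F + x) + x) = -2*(F + 2*x) = -4*x - 2*F)
(21672 + (63 + 53)²)*(S(-106, -158) + V) = (21672 + (63 + 53)²)*((-4*(-158) - 2*(-106)) - 10520) = (21672 + 116²)*((632 + 212) - 10520) = (21672 + 13456)*(844 - 10520) = 35128*(-9676) = -339898528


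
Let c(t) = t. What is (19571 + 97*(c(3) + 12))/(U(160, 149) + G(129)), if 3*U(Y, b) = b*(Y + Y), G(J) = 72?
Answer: 31539/23948 ≈ 1.3170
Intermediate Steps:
U(Y, b) = 2*Y*b/3 (U(Y, b) = (b*(Y + Y))/3 = (b*(2*Y))/3 = (2*Y*b)/3 = 2*Y*b/3)
(19571 + 97*(c(3) + 12))/(U(160, 149) + G(129)) = (19571 + 97*(3 + 12))/((2/3)*160*149 + 72) = (19571 + 97*15)/(47680/3 + 72) = (19571 + 1455)/(47896/3) = 21026*(3/47896) = 31539/23948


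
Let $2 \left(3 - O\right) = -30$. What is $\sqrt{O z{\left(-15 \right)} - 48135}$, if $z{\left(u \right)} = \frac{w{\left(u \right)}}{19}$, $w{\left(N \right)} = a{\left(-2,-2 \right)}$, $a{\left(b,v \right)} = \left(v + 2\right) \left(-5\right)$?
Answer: $i \sqrt{48135} \approx 219.4 i$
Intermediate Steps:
$a{\left(b,v \right)} = -10 - 5 v$ ($a{\left(b,v \right)} = \left(2 + v\right) \left(-5\right) = -10 - 5 v$)
$w{\left(N \right)} = 0$ ($w{\left(N \right)} = -10 - -10 = -10 + 10 = 0$)
$O = 18$ ($O = 3 - -15 = 3 + 15 = 18$)
$z{\left(u \right)} = 0$ ($z{\left(u \right)} = \frac{0}{19} = 0 \cdot \frac{1}{19} = 0$)
$\sqrt{O z{\left(-15 \right)} - 48135} = \sqrt{18 \cdot 0 - 48135} = \sqrt{0 - 48135} = \sqrt{-48135} = i \sqrt{48135}$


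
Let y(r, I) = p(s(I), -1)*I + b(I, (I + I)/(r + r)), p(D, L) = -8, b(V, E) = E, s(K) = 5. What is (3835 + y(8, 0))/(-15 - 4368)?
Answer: -3835/4383 ≈ -0.87497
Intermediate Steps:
y(r, I) = -8*I + I/r (y(r, I) = -8*I + (I + I)/(r + r) = -8*I + (2*I)/((2*r)) = -8*I + (2*I)*(1/(2*r)) = -8*I + I/r)
(3835 + y(8, 0))/(-15 - 4368) = (3835 + (-8*0 + 0/8))/(-15 - 4368) = (3835 + (0 + 0*(⅛)))/(-4383) = (3835 + (0 + 0))*(-1/4383) = (3835 + 0)*(-1/4383) = 3835*(-1/4383) = -3835/4383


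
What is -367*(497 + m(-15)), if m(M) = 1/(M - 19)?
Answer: -6201199/34 ≈ -1.8239e+5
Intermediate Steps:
m(M) = 1/(-19 + M)
-367*(497 + m(-15)) = -367*(497 + 1/(-19 - 15)) = -367*(497 + 1/(-34)) = -367*(497 - 1/34) = -367*16897/34 = -6201199/34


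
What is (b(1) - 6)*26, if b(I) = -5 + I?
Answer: -260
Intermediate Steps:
(b(1) - 6)*26 = ((-5 + 1) - 6)*26 = (-4 - 6)*26 = -10*26 = -260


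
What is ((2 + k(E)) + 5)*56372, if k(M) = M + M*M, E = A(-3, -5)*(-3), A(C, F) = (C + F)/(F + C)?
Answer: 732836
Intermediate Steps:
A(C, F) = 1 (A(C, F) = (C + F)/(C + F) = 1)
E = -3 (E = 1*(-3) = -3)
k(M) = M + M²
((2 + k(E)) + 5)*56372 = ((2 - 3*(1 - 3)) + 5)*56372 = ((2 - 3*(-2)) + 5)*56372 = ((2 + 6) + 5)*56372 = (8 + 5)*56372 = 13*56372 = 732836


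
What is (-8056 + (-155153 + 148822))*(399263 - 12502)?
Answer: -5564330507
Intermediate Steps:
(-8056 + (-155153 + 148822))*(399263 - 12502) = (-8056 - 6331)*386761 = -14387*386761 = -5564330507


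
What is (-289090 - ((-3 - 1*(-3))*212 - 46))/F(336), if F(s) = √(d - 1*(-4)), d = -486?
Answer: 144522*I*√482/241 ≈ 13166.0*I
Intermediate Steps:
F(s) = I*√482 (F(s) = √(-486 - 1*(-4)) = √(-486 + 4) = √(-482) = I*√482)
(-289090 - ((-3 - 1*(-3))*212 - 46))/F(336) = (-289090 - ((-3 - 1*(-3))*212 - 46))/((I*√482)) = (-289090 - ((-3 + 3)*212 - 46))*(-I*√482/482) = (-289090 - (0*212 - 46))*(-I*√482/482) = (-289090 - (0 - 46))*(-I*√482/482) = (-289090 - 1*(-46))*(-I*√482/482) = (-289090 + 46)*(-I*√482/482) = -(-144522)*I*√482/241 = 144522*I*√482/241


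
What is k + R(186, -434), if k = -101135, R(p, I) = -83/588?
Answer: -59467463/588 ≈ -1.0114e+5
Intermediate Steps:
R(p, I) = -83/588 (R(p, I) = -83*1/588 = -83/588)
k + R(186, -434) = -101135 - 83/588 = -59467463/588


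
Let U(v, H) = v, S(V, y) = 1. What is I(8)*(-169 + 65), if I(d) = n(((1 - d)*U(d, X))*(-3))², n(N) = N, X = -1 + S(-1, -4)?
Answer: -2935296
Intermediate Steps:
X = 0 (X = -1 + 1 = 0)
I(d) = 9*d²*(1 - d)² (I(d) = (((1 - d)*d)*(-3))² = ((d*(1 - d))*(-3))² = (-3*d*(1 - d))² = 9*d²*(1 - d)²)
I(8)*(-169 + 65) = (9*8²*(-1 + 8)²)*(-169 + 65) = (9*64*7²)*(-104) = (9*64*49)*(-104) = 28224*(-104) = -2935296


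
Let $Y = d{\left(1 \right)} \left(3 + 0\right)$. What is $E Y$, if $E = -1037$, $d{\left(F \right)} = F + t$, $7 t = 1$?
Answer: $- \frac{24888}{7} \approx -3555.4$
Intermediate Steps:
$t = \frac{1}{7}$ ($t = \frac{1}{7} \cdot 1 = \frac{1}{7} \approx 0.14286$)
$d{\left(F \right)} = \frac{1}{7} + F$ ($d{\left(F \right)} = F + \frac{1}{7} = \frac{1}{7} + F$)
$Y = \frac{24}{7}$ ($Y = \left(\frac{1}{7} + 1\right) \left(3 + 0\right) = \frac{8}{7} \cdot 3 = \frac{24}{7} \approx 3.4286$)
$E Y = \left(-1037\right) \frac{24}{7} = - \frac{24888}{7}$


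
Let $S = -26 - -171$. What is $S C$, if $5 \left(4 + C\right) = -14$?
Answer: $-986$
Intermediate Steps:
$C = - \frac{34}{5}$ ($C = -4 + \frac{1}{5} \left(-14\right) = -4 - \frac{14}{5} = - \frac{34}{5} \approx -6.8$)
$S = 145$ ($S = -26 + 171 = 145$)
$S C = 145 \left(- \frac{34}{5}\right) = -986$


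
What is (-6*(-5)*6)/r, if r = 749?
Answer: 180/749 ≈ 0.24032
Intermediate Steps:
(-6*(-5)*6)/r = (-6*(-5)*6)/749 = (30*6)*(1/749) = 180*(1/749) = 180/749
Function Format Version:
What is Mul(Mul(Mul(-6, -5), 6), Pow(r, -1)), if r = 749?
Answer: Rational(180, 749) ≈ 0.24032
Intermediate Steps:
Mul(Mul(Mul(-6, -5), 6), Pow(r, -1)) = Mul(Mul(Mul(-6, -5), 6), Pow(749, -1)) = Mul(Mul(30, 6), Rational(1, 749)) = Mul(180, Rational(1, 749)) = Rational(180, 749)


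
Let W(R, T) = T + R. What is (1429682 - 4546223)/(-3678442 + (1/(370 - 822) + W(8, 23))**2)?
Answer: 212240597488/250441368749 ≈ 0.84747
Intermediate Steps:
W(R, T) = R + T
(1429682 - 4546223)/(-3678442 + (1/(370 - 822) + W(8, 23))**2) = (1429682 - 4546223)/(-3678442 + (1/(370 - 822) + (8 + 23))**2) = -3116541/(-3678442 + (1/(-452) + 31)**2) = -3116541/(-3678442 + (-1/452 + 31)**2) = -3116541/(-3678442 + (14011/452)**2) = -3116541/(-3678442 + 196308121/204304) = -3116541/(-751324106247/204304) = -3116541*(-204304/751324106247) = 212240597488/250441368749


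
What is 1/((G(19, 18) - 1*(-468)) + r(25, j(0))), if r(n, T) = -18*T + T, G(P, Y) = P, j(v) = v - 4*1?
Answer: 1/555 ≈ 0.0018018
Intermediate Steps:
j(v) = -4 + v (j(v) = v - 4 = -4 + v)
r(n, T) = -17*T
1/((G(19, 18) - 1*(-468)) + r(25, j(0))) = 1/((19 - 1*(-468)) - 17*(-4 + 0)) = 1/((19 + 468) - 17*(-4)) = 1/(487 + 68) = 1/555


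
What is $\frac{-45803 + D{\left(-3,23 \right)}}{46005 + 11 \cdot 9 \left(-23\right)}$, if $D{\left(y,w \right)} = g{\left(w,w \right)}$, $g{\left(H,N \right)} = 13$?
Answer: $- \frac{22895}{21864} \approx -1.0472$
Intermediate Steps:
$D{\left(y,w \right)} = 13$
$\frac{-45803 + D{\left(-3,23 \right)}}{46005 + 11 \cdot 9 \left(-23\right)} = \frac{-45803 + 13}{46005 + 11 \cdot 9 \left(-23\right)} = - \frac{45790}{46005 + 99 \left(-23\right)} = - \frac{45790}{46005 - 2277} = - \frac{45790}{43728} = \left(-45790\right) \frac{1}{43728} = - \frac{22895}{21864}$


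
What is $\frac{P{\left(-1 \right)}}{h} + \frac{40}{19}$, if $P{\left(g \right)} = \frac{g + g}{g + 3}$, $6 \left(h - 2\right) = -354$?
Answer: $\frac{121}{57} \approx 2.1228$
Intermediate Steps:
$h = -57$ ($h = 2 + \frac{1}{6} \left(-354\right) = 2 - 59 = -57$)
$P{\left(g \right)} = \frac{2 g}{3 + g}$
$\frac{P{\left(-1 \right)}}{h} + \frac{40}{19} = \frac{2 \left(-1\right) \frac{1}{3 - 1}}{-57} + \frac{40}{19} = 2 \left(-1\right) \frac{1}{2} \left(- \frac{1}{57}\right) + 40 \cdot \frac{1}{19} = 2 \left(-1\right) \frac{1}{2} \left(- \frac{1}{57}\right) + \frac{40}{19} = \left(-1\right) \left(- \frac{1}{57}\right) + \frac{40}{19} = \frac{1}{57} + \frac{40}{19} = \frac{121}{57}$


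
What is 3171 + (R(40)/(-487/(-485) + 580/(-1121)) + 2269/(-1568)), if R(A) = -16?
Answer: 1301518908313/414935136 ≈ 3136.7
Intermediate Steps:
3171 + (R(40)/(-487/(-485) + 580/(-1121)) + 2269/(-1568)) = 3171 + (-16/(-487/(-485) + 580/(-1121)) + 2269/(-1568)) = 3171 + (-16/(-487*(-1/485) + 580*(-1/1121)) + 2269*(-1/1568)) = 3171 + (-16/(487/485 - 580/1121) - 2269/1568) = 3171 + (-16/264627/543685 - 2269/1568) = 3171 + (-16*543685/264627 - 2269/1568) = 3171 + (-8698960/264627 - 2269/1568) = 3171 - 14240407943/414935136 = 1301518908313/414935136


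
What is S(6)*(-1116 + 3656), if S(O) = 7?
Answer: 17780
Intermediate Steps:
S(6)*(-1116 + 3656) = 7*(-1116 + 3656) = 7*2540 = 17780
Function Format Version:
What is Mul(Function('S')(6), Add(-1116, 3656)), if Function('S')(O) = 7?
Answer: 17780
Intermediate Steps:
Mul(Function('S')(6), Add(-1116, 3656)) = Mul(7, Add(-1116, 3656)) = Mul(7, 2540) = 17780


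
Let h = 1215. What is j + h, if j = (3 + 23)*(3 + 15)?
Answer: 1683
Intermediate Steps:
j = 468 (j = 26*18 = 468)
j + h = 468 + 1215 = 1683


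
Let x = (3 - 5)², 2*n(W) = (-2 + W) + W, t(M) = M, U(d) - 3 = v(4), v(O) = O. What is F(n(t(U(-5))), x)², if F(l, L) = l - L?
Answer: 4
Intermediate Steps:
U(d) = 7 (U(d) = 3 + 4 = 7)
n(W) = -1 + W (n(W) = ((-2 + W) + W)/2 = (-2 + 2*W)/2 = -1 + W)
x = 4 (x = (-2)² = 4)
F(n(t(U(-5))), x)² = ((-1 + 7) - 1*4)² = (6 - 4)² = 2² = 4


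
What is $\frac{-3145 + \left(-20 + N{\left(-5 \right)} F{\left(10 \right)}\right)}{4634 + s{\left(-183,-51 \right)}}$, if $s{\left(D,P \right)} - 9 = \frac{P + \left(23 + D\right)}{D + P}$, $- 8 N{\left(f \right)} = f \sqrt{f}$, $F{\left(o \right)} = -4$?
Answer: $- \frac{740610}{1086673} - \frac{585 i \sqrt{5}}{1086673} \approx -0.68154 - 0.0012038 i$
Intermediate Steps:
$N{\left(f \right)} = - \frac{f^{\frac{3}{2}}}{8}$ ($N{\left(f \right)} = - \frac{f \sqrt{f}}{8} = - \frac{f^{\frac{3}{2}}}{8}$)
$s{\left(D,P \right)} = 9 + \frac{23 + D + P}{D + P}$ ($s{\left(D,P \right)} = 9 + \frac{P + \left(23 + D\right)}{D + P} = 9 + \frac{23 + D + P}{D + P}$)
$\frac{-3145 + \left(-20 + N{\left(-5 \right)} F{\left(10 \right)}\right)}{4634 + s{\left(-183,-51 \right)}} = \frac{-3145 - \left(20 - - \frac{\left(-5\right)^{\frac{3}{2}}}{8} \left(-4\right)\right)}{4634 + \frac{23 + 10 \left(-183\right) + 10 \left(-51\right)}{-183 - 51}} = \frac{-3145 - \left(20 - - \frac{\left(-5\right) i \sqrt{5}}{8} \left(-4\right)\right)}{4634 + \frac{23 - 1830 - 510}{-234}} = \frac{-3145 - \left(20 - \frac{5 i \sqrt{5}}{8} \left(-4\right)\right)}{4634 - - \frac{2317}{234}} = \frac{-3145 - \left(20 + \frac{5 i \sqrt{5}}{2}\right)}{4634 + \frac{2317}{234}} = \frac{-3165 - \frac{5 i \sqrt{5}}{2}}{\frac{1086673}{234}} = \left(-3165 - \frac{5 i \sqrt{5}}{2}\right) \frac{234}{1086673} = - \frac{740610}{1086673} - \frac{585 i \sqrt{5}}{1086673}$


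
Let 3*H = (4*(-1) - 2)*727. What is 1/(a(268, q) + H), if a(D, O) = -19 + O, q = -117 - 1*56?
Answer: -1/1646 ≈ -0.00060753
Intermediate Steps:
q = -173 (q = -117 - 56 = -173)
H = -1454 (H = ((4*(-1) - 2)*727)/3 = ((-4 - 2)*727)/3 = (-6*727)/3 = (⅓)*(-4362) = -1454)
1/(a(268, q) + H) = 1/((-19 - 173) - 1454) = 1/(-192 - 1454) = 1/(-1646) = -1/1646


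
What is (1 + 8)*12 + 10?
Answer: 118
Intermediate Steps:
(1 + 8)*12 + 10 = 9*12 + 10 = 108 + 10 = 118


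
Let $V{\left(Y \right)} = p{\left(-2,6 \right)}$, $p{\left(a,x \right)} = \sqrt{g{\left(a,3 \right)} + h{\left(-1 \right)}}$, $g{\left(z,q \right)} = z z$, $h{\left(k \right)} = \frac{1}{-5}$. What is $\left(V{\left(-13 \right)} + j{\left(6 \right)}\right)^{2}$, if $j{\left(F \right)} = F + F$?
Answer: $\frac{\left(60 + \sqrt{95}\right)^{2}}{25} \approx 194.58$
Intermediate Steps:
$j{\left(F \right)} = 2 F$
$h{\left(k \right)} = - \frac{1}{5}$
$g{\left(z,q \right)} = z^{2}$
$p{\left(a,x \right)} = \sqrt{- \frac{1}{5} + a^{2}}$ ($p{\left(a,x \right)} = \sqrt{a^{2} - \frac{1}{5}} = \sqrt{- \frac{1}{5} + a^{2}}$)
$V{\left(Y \right)} = \frac{\sqrt{95}}{5}$ ($V{\left(Y \right)} = \frac{\sqrt{-5 + 25 \left(-2\right)^{2}}}{5} = \frac{\sqrt{-5 + 25 \cdot 4}}{5} = \frac{\sqrt{-5 + 100}}{5} = \frac{\sqrt{95}}{5}$)
$\left(V{\left(-13 \right)} + j{\left(6 \right)}\right)^{2} = \left(\frac{\sqrt{95}}{5} + 2 \cdot 6\right)^{2} = \left(\frac{\sqrt{95}}{5} + 12\right)^{2} = \left(12 + \frac{\sqrt{95}}{5}\right)^{2}$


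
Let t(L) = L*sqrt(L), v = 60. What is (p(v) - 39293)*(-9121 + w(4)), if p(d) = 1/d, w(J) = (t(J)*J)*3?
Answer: 4255430095/12 ≈ 3.5462e+8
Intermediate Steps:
t(L) = L**(3/2)
w(J) = 3*J**(5/2) (w(J) = (J**(3/2)*J)*3 = J**(5/2)*3 = 3*J**(5/2))
(p(v) - 39293)*(-9121 + w(4)) = (1/60 - 39293)*(-9121 + 3*4**(5/2)) = (1/60 - 39293)*(-9121 + 3*32) = -2357579*(-9121 + 96)/60 = -2357579/60*(-9025) = 4255430095/12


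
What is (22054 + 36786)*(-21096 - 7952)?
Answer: -1709184320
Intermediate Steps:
(22054 + 36786)*(-21096 - 7952) = 58840*(-29048) = -1709184320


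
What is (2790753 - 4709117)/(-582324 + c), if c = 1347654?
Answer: -959182/382665 ≈ -2.5066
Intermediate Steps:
(2790753 - 4709117)/(-582324 + c) = (2790753 - 4709117)/(-582324 + 1347654) = -1918364/765330 = -1918364*1/765330 = -959182/382665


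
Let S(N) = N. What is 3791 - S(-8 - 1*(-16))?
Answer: 3783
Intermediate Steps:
3791 - S(-8 - 1*(-16)) = 3791 - (-8 - 1*(-16)) = 3791 - (-8 + 16) = 3791 - 1*8 = 3791 - 8 = 3783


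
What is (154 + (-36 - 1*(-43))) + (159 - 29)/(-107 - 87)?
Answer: 15552/97 ≈ 160.33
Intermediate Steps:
(154 + (-36 - 1*(-43))) + (159 - 29)/(-107 - 87) = (154 + (-36 + 43)) + 130/(-194) = (154 + 7) + 130*(-1/194) = 161 - 65/97 = 15552/97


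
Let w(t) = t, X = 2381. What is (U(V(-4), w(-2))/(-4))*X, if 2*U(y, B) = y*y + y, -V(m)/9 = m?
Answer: -792873/2 ≈ -3.9644e+5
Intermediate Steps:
V(m) = -9*m
U(y, B) = y/2 + y²/2 (U(y, B) = (y*y + y)/2 = (y² + y)/2 = (y + y²)/2 = y/2 + y²/2)
(U(V(-4), w(-2))/(-4))*X = (((-9*(-4))*(1 - 9*(-4))/2)/(-4))*2381 = (((½)*36*(1 + 36))*(-¼))*2381 = (((½)*36*37)*(-¼))*2381 = (666*(-¼))*2381 = -333/2*2381 = -792873/2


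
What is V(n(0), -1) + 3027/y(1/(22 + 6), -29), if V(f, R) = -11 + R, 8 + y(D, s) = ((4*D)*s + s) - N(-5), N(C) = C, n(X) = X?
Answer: -24225/253 ≈ -95.751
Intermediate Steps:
y(D, s) = -3 + s + 4*D*s (y(D, s) = -8 + (((4*D)*s + s) - 1*(-5)) = -8 + ((4*D*s + s) + 5) = -8 + ((s + 4*D*s) + 5) = -8 + (5 + s + 4*D*s) = -3 + s + 4*D*s)
V(n(0), -1) + 3027/y(1/(22 + 6), -29) = (-11 - 1) + 3027/(-3 - 29 + 4*(-29)/(22 + 6)) = -12 + 3027/(-3 - 29 + 4*(-29)/28) = -12 + 3027/(-3 - 29 + 4*(1/28)*(-29)) = -12 + 3027/(-3 - 29 - 29/7) = -12 + 3027/(-253/7) = -12 + 3027*(-7/253) = -12 - 21189/253 = -24225/253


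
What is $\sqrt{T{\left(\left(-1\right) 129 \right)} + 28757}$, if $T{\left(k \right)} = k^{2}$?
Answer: $\sqrt{45398} \approx 213.07$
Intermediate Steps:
$\sqrt{T{\left(\left(-1\right) 129 \right)} + 28757} = \sqrt{\left(\left(-1\right) 129\right)^{2} + 28757} = \sqrt{\left(-129\right)^{2} + 28757} = \sqrt{16641 + 28757} = \sqrt{45398}$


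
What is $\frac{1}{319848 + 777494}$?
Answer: $\frac{1}{1097342} \approx 9.1129 \cdot 10^{-7}$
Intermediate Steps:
$\frac{1}{319848 + 777494} = \frac{1}{1097342}$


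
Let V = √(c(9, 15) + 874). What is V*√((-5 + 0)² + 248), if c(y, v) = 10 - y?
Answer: 35*√195 ≈ 488.75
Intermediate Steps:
V = 5*√35 (V = √((10 - 1*9) + 874) = √((10 - 9) + 874) = √(1 + 874) = √875 = 5*√35 ≈ 29.580)
V*√((-5 + 0)² + 248) = (5*√35)*√((-5 + 0)² + 248) = (5*√35)*√((-5)² + 248) = (5*√35)*√(25 + 248) = (5*√35)*√273 = 35*√195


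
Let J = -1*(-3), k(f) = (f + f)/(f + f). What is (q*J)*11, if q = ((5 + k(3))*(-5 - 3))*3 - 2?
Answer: -4818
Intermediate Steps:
k(f) = 1 (k(f) = (2*f)/((2*f)) = (2*f)*(1/(2*f)) = 1)
J = 3
q = -146 (q = ((5 + 1)*(-5 - 3))*3 - 2 = (6*(-8))*3 - 2 = -48*3 - 2 = -144 - 2 = -146)
(q*J)*11 = -146*3*11 = -438*11 = -4818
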